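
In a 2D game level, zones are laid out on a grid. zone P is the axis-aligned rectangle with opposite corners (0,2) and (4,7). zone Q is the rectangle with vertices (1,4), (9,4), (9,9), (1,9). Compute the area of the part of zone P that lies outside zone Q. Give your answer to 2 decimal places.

11.00

|zone P∩zone Q|: x∈[1,4], y∈[4,7] → 3·3 = 9.
|zone P| = 20.
|zone P ∖ zone Q| = |zone P| − |zone P∩zone Q| = 20 − 9 = 11.00.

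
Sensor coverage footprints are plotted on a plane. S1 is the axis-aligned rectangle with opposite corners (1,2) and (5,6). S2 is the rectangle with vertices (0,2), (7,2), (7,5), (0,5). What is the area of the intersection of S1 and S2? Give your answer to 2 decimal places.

|S1∩S2|: x∈[1,5], y∈[2,5] → 4·3 = 12.

12.00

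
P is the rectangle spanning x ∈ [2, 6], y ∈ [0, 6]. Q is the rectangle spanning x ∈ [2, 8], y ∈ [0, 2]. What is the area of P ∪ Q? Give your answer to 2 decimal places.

By inclusion–exclusion:
Individual areas: |P| = 24, |Q| = 12.
|P∩Q|: x∈[2,6], y∈[0,2] → 4·2 = 8.
|P ∪ Q| = 36 − 8 = 28.00.

28.00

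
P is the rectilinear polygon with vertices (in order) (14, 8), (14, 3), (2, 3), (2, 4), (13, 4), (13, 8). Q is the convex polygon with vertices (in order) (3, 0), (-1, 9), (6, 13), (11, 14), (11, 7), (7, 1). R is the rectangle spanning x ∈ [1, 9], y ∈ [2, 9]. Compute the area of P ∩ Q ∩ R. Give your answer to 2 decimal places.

6.67

The intersection is the polygon with vertices (2,4), (9,4), (8.333,3), (2,3).
By the shoelace formula its area is 6.67.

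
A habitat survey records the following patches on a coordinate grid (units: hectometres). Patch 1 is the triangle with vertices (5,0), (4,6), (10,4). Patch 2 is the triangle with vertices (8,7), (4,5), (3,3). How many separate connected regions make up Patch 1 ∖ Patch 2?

2

Patch 1 ∖ Patch 2 splits into 2 disjoint pieces (area 15.2206, area 0.5231).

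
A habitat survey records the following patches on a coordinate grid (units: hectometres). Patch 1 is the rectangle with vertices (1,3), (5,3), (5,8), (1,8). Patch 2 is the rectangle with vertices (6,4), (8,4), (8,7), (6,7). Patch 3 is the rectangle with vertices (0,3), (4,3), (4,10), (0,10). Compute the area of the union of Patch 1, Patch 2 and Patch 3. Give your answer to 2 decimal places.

By inclusion–exclusion:
Individual areas: |Patch 1| = 20, |Patch 2| = 6, |Patch 3| = 28.
|Patch 1∩Patch 2| = 0 (no overlap).
|Patch 1∩Patch 3|: x∈[1,4], y∈[3,8] → 3·5 = 15.
|Patch 2∩Patch 3| = 0 (no overlap).
|Patch 1∩Patch 2∩Patch 3| = 0.
|Patch 1 ∪ Patch 2 ∪ Patch 3| = 54 − 15 + 0 = 39.00.

39.00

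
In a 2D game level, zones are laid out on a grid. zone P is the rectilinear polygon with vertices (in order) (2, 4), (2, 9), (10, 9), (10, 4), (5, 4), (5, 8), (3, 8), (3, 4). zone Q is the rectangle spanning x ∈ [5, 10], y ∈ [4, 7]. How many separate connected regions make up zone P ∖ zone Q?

1

zone P ∖ zone Q is a single connected region.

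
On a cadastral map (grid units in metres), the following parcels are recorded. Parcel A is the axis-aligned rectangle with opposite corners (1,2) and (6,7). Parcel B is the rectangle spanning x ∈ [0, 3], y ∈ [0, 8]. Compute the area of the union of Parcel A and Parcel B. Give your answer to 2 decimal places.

39.00

By inclusion–exclusion:
Individual areas: |Parcel A| = 25, |Parcel B| = 24.
|Parcel A∩Parcel B|: x∈[1,3], y∈[2,7] → 2·5 = 10.
|Parcel A ∪ Parcel B| = 49 − 10 = 39.00.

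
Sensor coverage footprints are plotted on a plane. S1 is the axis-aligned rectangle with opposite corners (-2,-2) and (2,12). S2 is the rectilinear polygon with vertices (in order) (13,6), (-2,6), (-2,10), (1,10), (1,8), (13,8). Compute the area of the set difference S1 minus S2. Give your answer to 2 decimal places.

|S1| = 56, |S1∩S2| = 14.
|S1 ∖ S2| = |S1| − |S1∩S2| = 56 − 14 = 42.00.

42.00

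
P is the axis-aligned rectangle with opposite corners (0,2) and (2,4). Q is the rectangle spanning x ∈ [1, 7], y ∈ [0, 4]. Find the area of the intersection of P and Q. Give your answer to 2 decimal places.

2.00

|P∩Q|: x∈[1,2], y∈[2,4] → 1·2 = 2.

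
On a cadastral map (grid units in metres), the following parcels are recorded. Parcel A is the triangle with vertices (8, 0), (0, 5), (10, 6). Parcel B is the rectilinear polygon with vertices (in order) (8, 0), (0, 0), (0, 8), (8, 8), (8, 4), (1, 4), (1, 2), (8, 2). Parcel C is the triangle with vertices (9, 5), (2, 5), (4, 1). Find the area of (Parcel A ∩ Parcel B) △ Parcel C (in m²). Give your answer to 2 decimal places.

16.08

|Parcel A ∩ Parcel B| = 13.6.
|(Parcel A ∩ Parcel B) ∩ Parcel C| = 5.7605.
|(Parcel A ∩ Parcel B) △ Parcel C| = 13.6 + 14 − 11.5211 = 16.08.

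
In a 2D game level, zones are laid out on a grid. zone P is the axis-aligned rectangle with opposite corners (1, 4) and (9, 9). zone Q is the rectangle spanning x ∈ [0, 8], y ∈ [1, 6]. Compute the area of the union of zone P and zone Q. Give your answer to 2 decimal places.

By inclusion–exclusion:
Individual areas: |zone P| = 40, |zone Q| = 40.
|zone P∩zone Q|: x∈[1,8], y∈[4,6] → 7·2 = 14.
|zone P ∪ zone Q| = 80 − 14 = 66.00.

66.00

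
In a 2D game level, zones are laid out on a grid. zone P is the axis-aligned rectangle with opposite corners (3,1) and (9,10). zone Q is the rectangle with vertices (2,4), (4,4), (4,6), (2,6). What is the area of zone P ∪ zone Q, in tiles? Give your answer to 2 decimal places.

56.00

By inclusion–exclusion:
Individual areas: |zone P| = 54, |zone Q| = 4.
|zone P∩zone Q|: x∈[3,4], y∈[4,6] → 1·2 = 2.
|zone P ∪ zone Q| = 58 − 2 = 56.00.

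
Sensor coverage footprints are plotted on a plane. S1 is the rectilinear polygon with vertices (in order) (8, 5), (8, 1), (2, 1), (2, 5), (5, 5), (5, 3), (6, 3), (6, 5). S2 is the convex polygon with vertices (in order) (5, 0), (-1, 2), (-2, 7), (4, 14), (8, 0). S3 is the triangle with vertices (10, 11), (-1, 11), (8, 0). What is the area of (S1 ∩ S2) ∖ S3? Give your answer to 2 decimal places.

|S1 ∩ S2| = 18.5714.
|(S1 ∩ S2) ∩ S3| = 4.5714.
|(S1 ∩ S2) ∖ S3| = 18.5714 − 4.5714 = 14.00.

14.00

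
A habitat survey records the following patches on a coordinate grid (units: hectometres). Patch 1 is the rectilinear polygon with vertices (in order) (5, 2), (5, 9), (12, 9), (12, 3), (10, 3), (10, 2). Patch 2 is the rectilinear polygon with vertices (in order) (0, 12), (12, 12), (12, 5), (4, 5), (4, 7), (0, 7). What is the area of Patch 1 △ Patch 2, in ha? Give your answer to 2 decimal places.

67.00

|Patch 1| = 47, |Patch 2| = 76, |Patch 1∩Patch 2| = 28.
|Patch 1 △ Patch 2| = |Patch 1| + |Patch 2| − 2·|Patch 1∩Patch 2| = 47 + 76 − 56 = 67.00.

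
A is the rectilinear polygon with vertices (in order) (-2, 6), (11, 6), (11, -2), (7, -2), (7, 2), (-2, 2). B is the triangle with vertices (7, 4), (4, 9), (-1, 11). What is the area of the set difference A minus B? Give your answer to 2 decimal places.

|A| = 68, |A∩B| = 1.0857.
|A ∖ B| = |A| − |A∩B| = 68 − 1.0857 = 66.91.

66.91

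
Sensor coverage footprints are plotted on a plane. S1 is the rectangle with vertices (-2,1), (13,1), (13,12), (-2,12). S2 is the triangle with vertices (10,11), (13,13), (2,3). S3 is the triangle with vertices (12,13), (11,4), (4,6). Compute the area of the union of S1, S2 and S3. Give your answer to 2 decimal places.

By inclusion–exclusion:
Individual areas: |S1| = 165, |S2| = 4, |S3| = 32.5.
|S1∩S2| = 3.8.
|S1∩S3| = 31.9841.
|S2∩S3| = 3.477.
|S1∩S2∩S3| = 3.4225.
|S1 ∪ S2 ∪ S3| = 201.5 − 39.2611 + 3.4225 = 165.66.

165.66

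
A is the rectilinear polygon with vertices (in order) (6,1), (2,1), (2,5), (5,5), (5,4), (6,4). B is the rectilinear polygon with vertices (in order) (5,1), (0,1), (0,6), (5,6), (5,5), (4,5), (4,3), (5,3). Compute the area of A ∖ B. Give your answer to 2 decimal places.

5.00

|A| = 15, |A∩B| = 10.
|A ∖ B| = |A| − |A∩B| = 15 − 10 = 5.00.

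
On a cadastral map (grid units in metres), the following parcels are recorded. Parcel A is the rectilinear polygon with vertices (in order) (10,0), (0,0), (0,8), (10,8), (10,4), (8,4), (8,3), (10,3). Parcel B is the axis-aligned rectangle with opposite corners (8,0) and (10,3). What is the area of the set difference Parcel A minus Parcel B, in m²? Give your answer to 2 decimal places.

|Parcel A| = 78, |Parcel A∩Parcel B| = 6.
|Parcel A ∖ Parcel B| = |Parcel A| − |Parcel A∩Parcel B| = 78 − 6 = 72.00.

72.00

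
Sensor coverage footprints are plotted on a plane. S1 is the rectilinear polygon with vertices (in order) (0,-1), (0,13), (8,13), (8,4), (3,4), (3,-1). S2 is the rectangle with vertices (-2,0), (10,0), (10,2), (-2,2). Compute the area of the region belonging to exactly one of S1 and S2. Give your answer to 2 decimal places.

|S1| = 87, |S2| = 24, |S1∩S2| = 6.
|S1 △ S2| = |S1| + |S2| − 2·|S1∩S2| = 87 + 24 − 12 = 99.00.

99.00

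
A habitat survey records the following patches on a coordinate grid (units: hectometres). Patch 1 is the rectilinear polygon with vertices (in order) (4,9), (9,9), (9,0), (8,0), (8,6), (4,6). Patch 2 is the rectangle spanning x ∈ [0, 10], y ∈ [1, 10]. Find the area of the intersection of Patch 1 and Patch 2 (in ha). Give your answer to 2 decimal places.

20.00

The intersection is the polygon with vertices (9,9), (9,1), (8,1), (8,6), (4,6), (4,9).
By the shoelace formula its area is 20.00.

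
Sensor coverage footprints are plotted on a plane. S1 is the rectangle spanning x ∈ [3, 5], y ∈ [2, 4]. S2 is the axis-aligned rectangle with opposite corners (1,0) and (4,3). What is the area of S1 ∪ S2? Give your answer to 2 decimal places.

By inclusion–exclusion:
Individual areas: |S1| = 4, |S2| = 9.
|S1∩S2|: x∈[3,4], y∈[2,3] → 1·1 = 1.
|S1 ∪ S2| = 13 − 1 = 12.00.

12.00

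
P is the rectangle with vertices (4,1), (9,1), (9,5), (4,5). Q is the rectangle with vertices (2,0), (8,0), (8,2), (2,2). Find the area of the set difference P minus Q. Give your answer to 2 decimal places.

16.00

|P∩Q|: x∈[4,8], y∈[1,2] → 4·1 = 4.
|P| = 20.
|P ∖ Q| = |P| − |P∩Q| = 20 − 4 = 16.00.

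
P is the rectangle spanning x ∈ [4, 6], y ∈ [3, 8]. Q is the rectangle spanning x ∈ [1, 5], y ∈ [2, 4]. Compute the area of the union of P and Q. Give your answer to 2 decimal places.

17.00

By inclusion–exclusion:
Individual areas: |P| = 10, |Q| = 8.
|P∩Q|: x∈[4,5], y∈[3,4] → 1·1 = 1.
|P ∪ Q| = 18 − 1 = 17.00.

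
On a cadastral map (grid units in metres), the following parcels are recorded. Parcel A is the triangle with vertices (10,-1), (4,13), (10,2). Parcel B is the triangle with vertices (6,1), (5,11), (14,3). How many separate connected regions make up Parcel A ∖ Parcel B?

2

Parcel A ∖ Parcel B splits into 2 disjoint pieces (area 1.7419, area 0.272).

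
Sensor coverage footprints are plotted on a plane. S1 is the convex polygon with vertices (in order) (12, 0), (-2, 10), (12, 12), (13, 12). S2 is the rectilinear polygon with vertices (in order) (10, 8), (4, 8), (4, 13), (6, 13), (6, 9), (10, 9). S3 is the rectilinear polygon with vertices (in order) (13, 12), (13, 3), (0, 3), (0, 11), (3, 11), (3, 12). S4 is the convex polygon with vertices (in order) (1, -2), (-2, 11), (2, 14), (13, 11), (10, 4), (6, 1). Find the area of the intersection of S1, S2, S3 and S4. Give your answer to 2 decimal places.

The intersection is the polygon with vertices (10,9), (10,8), (4,8), (4,10.857), (6,11.143), (6,9).
By the shoelace formula its area is 10.00.

10.00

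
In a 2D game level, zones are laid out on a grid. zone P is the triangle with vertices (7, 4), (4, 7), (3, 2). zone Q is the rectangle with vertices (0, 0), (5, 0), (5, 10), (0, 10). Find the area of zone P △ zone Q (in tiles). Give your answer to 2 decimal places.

|zone P| = 9, |zone Q| = 50, |zone P∩zone Q| = 6.
|zone P △ zone Q| = |zone P| + |zone Q| − 2·|zone P∩zone Q| = 9 + 50 − 12 = 47.00.

47.00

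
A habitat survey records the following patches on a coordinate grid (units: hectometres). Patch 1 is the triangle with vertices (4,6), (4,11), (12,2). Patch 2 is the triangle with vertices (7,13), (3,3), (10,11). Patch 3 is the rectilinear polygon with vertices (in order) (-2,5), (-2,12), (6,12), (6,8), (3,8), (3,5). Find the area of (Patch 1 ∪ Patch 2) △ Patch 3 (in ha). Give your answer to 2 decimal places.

72.47

|Patch 1 ∪ Patch 2| = 33.8137.
|(Patch 1 ∪ Patch 2) ∩ Patch 3| = 4.1724.
|(Patch 1 ∪ Patch 2) △ Patch 3| = 33.8137 + 47 − 8.3448 = 72.47.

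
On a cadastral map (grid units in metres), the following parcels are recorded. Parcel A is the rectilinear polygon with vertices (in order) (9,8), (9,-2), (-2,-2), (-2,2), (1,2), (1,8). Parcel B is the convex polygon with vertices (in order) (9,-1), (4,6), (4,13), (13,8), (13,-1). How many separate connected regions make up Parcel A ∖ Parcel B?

Parcel A ∖ Parcel B is a single connected region.

1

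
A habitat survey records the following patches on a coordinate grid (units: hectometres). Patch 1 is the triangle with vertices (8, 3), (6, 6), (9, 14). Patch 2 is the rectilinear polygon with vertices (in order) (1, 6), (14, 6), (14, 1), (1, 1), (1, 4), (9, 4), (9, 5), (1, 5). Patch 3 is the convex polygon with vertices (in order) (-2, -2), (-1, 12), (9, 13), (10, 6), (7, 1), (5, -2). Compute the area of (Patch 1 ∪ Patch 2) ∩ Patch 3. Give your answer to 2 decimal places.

39.61

|Patch 1 ∪ Patch 2| = 67.2273.
|(Patch 1 ∪ Patch 2) ∩ Patch 3| = 39.61.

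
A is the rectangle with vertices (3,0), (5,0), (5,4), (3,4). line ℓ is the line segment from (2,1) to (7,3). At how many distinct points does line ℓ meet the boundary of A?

2

The segment meets the boundary at (5,2.2), (3,1.4).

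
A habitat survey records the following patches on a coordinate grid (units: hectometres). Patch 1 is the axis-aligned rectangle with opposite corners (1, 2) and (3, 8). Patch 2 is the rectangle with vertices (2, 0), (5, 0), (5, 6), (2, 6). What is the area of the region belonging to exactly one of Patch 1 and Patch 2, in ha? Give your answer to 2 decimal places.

22.00

|Patch 1∩Patch 2|: x∈[2,3], y∈[2,6] → 1·4 = 4.
|Patch 1 △ Patch 2| = |Patch 1| + |Patch 2| − 2·|Patch 1∩Patch 2| = 12 + 18 − 8 = 22.00.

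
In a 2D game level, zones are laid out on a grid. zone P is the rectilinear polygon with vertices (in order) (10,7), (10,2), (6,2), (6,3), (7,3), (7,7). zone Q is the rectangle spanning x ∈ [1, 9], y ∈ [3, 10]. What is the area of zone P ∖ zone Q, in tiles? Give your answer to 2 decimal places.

8.00

|zone P| = 16, |zone P∩zone Q| = 8.
|zone P ∖ zone Q| = |zone P| − |zone P∩zone Q| = 16 − 8 = 8.00.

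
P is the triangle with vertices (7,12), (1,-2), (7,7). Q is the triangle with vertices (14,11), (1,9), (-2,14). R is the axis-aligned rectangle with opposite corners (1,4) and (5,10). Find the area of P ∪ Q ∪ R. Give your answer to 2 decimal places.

68.36

By inclusion–exclusion:
Individual areas: |P| = 15, |Q| = 35.5, |R| = 24.
|P∩Q| = 0.9896.
|P∩R| = 2.381.
|Q∩R| = 2.7692.
|P∩Q∩R| = 0.
|P ∪ Q ∪ R| = 74.5 − 6.1398 + 0 = 68.36.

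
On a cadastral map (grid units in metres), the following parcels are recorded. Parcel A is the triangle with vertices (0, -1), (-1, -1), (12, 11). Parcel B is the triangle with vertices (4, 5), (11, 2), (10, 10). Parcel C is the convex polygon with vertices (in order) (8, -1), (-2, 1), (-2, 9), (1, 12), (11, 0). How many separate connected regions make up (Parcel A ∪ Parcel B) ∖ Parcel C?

2

(Parcel A ∪ Parcel B) ∖ Parcel C splits into 2 disjoint pieces (area 1.3242, area 21.9884).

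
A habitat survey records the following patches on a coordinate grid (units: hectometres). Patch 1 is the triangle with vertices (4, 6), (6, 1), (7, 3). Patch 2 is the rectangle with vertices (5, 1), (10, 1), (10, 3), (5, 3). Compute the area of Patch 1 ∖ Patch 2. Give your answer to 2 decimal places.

|Patch 1| = 4.5, |Patch 1∩Patch 2| = 1.8.
|Patch 1 ∖ Patch 2| = |Patch 1| − |Patch 1∩Patch 2| = 4.5 − 1.8 = 2.70.

2.70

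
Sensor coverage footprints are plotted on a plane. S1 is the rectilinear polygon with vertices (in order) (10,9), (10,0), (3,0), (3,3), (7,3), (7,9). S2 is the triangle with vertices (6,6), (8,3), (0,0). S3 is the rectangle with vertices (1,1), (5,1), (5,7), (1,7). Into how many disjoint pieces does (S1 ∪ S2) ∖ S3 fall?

2

(S1 ∪ S2) ∖ S3 splits into 2 disjoint pieces (area 39.75, area 0.8333).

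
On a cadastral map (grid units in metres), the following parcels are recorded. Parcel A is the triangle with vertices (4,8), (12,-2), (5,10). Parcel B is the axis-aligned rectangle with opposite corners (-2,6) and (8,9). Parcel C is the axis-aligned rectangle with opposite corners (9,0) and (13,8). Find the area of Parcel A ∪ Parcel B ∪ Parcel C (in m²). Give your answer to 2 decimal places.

By inclusion–exclusion:
Individual areas: |Parcel A| = 13, |Parcel B| = 30, |Parcel C| = 32.
|Parcel A∩Parcel B| = 5.525.
|Parcel A∩Parcel C| = 1.656.
|Parcel B∩Parcel C| = 0 (no overlap).
|Parcel A∩Parcel B∩Parcel C| = 0.
|Parcel A ∪ Parcel B ∪ Parcel C| = 75 − 7.181 + 0 = 67.82.

67.82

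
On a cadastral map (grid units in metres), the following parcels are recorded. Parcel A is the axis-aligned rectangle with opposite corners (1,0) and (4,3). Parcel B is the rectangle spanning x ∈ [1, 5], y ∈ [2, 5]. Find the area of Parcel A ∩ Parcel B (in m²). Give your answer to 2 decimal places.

3.00

|Parcel A∩Parcel B|: x∈[1,4], y∈[2,3] → 3·1 = 3.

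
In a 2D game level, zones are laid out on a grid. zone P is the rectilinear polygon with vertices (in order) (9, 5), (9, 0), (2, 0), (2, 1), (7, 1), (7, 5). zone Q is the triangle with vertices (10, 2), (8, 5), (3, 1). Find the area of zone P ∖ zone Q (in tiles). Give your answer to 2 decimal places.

|zone P| = 15, |zone P∩zone Q| = 5.4214.
|zone P ∖ zone Q| = |zone P| − |zone P∩zone Q| = 15 − 5.4214 = 9.58.

9.58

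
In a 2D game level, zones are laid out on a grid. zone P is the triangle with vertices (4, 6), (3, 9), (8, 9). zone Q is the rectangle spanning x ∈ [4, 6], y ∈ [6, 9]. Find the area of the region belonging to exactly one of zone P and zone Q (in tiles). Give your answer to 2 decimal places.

4.50

|zone P| = 7.5, |zone Q| = 6, |zone P∩zone Q| = 4.5.
|zone P △ zone Q| = |zone P| + |zone Q| − 2·|zone P∩zone Q| = 7.5 + 6 − 9 = 4.50.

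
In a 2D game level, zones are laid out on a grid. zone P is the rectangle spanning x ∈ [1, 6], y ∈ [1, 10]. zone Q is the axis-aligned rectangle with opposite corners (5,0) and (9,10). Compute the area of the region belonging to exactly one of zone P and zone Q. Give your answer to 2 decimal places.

67.00

|zone P∩zone Q|: x∈[5,6], y∈[1,10] → 1·9 = 9.
|zone P △ zone Q| = |zone P| + |zone Q| − 2·|zone P∩zone Q| = 45 + 40 − 18 = 67.00.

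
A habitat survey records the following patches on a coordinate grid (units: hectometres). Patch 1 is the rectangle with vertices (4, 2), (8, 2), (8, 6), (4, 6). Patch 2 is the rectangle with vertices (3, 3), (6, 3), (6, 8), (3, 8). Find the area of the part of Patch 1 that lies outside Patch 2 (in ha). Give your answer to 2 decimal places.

10.00

|Patch 1∩Patch 2|: x∈[4,6], y∈[3,6] → 2·3 = 6.
|Patch 1| = 16.
|Patch 1 ∖ Patch 2| = |Patch 1| − |Patch 1∩Patch 2| = 16 − 6 = 10.00.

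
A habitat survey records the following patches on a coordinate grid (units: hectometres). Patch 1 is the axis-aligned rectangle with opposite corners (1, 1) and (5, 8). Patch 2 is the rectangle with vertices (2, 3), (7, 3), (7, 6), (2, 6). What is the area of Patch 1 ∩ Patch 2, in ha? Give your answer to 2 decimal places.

|Patch 1∩Patch 2|: x∈[2,5], y∈[3,6] → 3·3 = 9.

9.00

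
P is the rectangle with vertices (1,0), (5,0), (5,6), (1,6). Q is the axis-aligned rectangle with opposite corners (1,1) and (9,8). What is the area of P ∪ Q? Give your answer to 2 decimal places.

By inclusion–exclusion:
Individual areas: |P| = 24, |Q| = 56.
|P∩Q|: x∈[1,5], y∈[1,6] → 4·5 = 20.
|P ∪ Q| = 80 − 20 = 60.00.

60.00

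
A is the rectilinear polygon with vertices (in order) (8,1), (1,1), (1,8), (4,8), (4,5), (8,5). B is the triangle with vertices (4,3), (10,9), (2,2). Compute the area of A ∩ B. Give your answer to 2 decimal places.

1.86

The intersection is the polygon with vertices (6,5), (4,3), (2,2), (5.429,5).
By the shoelace formula its area is 1.86.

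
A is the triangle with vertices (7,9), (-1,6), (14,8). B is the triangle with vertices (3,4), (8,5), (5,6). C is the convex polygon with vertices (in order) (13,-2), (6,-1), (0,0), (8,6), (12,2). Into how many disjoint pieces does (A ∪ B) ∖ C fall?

(A ∪ B) ∖ C splits into 2 disjoint pieces (area 14.5, area 3.5524).

2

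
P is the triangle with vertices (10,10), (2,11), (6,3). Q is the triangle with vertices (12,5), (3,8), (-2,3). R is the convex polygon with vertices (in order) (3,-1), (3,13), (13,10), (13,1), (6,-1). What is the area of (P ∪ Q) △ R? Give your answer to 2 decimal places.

89.23

|P ∪ Q| = 52.0711.
|(P ∪ Q) ∩ R| = 40.4193.
|(P ∪ Q) △ R| = 52.0711 + 118 − 80.8387 = 89.23.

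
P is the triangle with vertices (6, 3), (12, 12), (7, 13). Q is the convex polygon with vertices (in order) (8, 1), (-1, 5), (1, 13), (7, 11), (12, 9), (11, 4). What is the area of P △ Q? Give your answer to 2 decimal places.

|P| = 25.5, |Q| = 99, |P∩Q| = 15.1749.
|P △ Q| = |P| + |Q| − 2·|P∩Q| = 25.5 + 99 − 30.3497 = 94.15.

94.15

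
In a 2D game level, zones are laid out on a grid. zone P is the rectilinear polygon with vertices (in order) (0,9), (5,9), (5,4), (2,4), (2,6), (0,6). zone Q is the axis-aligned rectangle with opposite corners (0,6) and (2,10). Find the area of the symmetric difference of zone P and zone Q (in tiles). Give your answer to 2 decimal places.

17.00

|zone P| = 21, |zone Q| = 8, |zone P∩zone Q| = 6.
|zone P △ zone Q| = |zone P| + |zone Q| − 2·|zone P∩zone Q| = 21 + 8 − 12 = 17.00.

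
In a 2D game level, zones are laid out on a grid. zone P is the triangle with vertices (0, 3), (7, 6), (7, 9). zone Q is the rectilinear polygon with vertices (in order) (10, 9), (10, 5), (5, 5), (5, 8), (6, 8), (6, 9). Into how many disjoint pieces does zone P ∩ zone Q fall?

zone P ∩ zone Q is a single connected region.

1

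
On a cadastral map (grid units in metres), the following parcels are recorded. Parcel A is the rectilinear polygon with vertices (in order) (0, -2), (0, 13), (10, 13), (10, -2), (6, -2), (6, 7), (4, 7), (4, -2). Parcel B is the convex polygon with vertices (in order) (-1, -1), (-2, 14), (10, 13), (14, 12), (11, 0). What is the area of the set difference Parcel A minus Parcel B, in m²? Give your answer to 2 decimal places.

|Parcel A| = 132, |Parcel A∩Parcel B| = 120.
|Parcel A ∖ Parcel B| = |Parcel A| − |Parcel A∩Parcel B| = 132 − 120 = 12.00.

12.00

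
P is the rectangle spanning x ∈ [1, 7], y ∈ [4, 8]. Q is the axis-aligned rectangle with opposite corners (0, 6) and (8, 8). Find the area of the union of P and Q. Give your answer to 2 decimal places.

28.00

By inclusion–exclusion:
Individual areas: |P| = 24, |Q| = 16.
|P∩Q|: x∈[1,7], y∈[6,8] → 6·2 = 12.
|P ∪ Q| = 40 − 12 = 28.00.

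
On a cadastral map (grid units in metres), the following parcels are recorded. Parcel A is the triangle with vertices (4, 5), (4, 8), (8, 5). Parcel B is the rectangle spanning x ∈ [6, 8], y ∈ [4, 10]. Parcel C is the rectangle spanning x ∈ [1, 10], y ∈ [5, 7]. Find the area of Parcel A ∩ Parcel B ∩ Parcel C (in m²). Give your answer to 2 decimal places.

The intersection is the polygon with vertices (6,5), (6,6.5), (8,5).
By the shoelace formula its area is 1.50.

1.50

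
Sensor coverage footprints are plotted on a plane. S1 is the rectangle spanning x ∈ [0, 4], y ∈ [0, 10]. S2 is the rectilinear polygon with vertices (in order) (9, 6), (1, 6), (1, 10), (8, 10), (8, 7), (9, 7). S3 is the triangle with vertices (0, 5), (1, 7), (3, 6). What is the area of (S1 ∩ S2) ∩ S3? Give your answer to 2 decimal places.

The region (S1 ∩ S2) ∩ S3 is the polygon with vertices (1,6), (1,7), (3,6).
By the shoelace formula its area is 1.00.

1.00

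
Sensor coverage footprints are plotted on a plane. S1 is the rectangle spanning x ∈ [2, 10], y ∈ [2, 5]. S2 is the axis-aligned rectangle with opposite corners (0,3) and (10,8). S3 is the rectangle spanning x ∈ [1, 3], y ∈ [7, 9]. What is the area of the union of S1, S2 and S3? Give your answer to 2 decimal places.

60.00

By inclusion–exclusion:
Individual areas: |S1| = 24, |S2| = 50, |S3| = 4.
|S1∩S2|: x∈[2,10], y∈[3,5] → 8·2 = 16.
|S1∩S3| = 0 (no overlap).
|S2∩S3|: x∈[1,3], y∈[7,8] → 2·1 = 2.
|S1∩S2∩S3| = 0.
|S1 ∪ S2 ∪ S3| = 78 − 18 + 0 = 60.00.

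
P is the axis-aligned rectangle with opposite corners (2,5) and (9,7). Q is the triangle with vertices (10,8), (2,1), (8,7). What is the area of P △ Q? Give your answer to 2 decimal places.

14.14

|P| = 14, |Q| = 3, |P∩Q| = 1.4286.
|P △ Q| = |P| + |Q| − 2·|P∩Q| = 14 + 3 − 2.8571 = 14.14.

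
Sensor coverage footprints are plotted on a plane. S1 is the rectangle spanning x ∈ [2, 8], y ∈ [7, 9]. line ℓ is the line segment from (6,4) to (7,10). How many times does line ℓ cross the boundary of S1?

2

The segment meets the boundary at (6.833,9), (6.5,7).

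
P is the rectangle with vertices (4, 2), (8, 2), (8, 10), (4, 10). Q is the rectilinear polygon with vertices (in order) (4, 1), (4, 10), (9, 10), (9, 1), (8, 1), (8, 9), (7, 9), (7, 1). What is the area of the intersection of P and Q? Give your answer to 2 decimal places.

25.00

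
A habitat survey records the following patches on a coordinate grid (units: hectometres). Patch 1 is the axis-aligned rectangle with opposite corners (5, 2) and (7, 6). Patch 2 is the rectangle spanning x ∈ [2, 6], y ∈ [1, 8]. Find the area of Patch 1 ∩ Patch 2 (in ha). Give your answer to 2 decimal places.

|Patch 1∩Patch 2|: x∈[5,6], y∈[2,6] → 1·4 = 4.

4.00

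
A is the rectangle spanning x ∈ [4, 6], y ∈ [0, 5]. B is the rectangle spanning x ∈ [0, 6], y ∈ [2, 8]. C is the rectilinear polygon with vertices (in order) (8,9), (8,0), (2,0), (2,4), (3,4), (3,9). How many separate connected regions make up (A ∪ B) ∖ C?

(A ∪ B) ∖ C is a single connected region.

1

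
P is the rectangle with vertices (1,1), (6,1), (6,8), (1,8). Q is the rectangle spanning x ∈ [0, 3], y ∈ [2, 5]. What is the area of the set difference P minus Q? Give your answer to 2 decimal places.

|P∩Q|: x∈[1,3], y∈[2,5] → 2·3 = 6.
|P| = 35.
|P ∖ Q| = |P| − |P∩Q| = 35 − 6 = 29.00.

29.00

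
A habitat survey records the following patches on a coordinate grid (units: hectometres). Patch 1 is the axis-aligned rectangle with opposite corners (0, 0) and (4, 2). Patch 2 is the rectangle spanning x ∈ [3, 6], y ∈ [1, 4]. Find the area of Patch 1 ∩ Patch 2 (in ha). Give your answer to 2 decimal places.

1.00

|Patch 1∩Patch 2|: x∈[3,4], y∈[1,2] → 1·1 = 1.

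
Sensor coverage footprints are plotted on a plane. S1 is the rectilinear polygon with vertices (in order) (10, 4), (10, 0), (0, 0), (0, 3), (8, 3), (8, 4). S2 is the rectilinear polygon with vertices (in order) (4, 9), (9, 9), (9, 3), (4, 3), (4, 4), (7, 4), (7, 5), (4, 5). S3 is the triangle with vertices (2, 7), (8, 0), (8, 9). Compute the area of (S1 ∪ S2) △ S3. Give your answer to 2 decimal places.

42.62

|S1 ∪ S2| = 58.
|(S1 ∪ S2) ∩ S3| = 21.1905.
|(S1 ∪ S2) △ S3| = 58 + 27 − 42.381 = 42.62.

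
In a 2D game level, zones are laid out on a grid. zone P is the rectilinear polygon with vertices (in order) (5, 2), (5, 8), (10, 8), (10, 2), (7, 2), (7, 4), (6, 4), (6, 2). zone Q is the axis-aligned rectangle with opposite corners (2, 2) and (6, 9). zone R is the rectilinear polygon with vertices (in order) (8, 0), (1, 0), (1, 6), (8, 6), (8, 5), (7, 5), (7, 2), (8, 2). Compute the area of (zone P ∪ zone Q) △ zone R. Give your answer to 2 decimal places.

51.00

|zone P ∪ zone Q| = 50.
|(zone P ∪ zone Q) ∩ zone R| = 19.
|(zone P ∪ zone Q) △ zone R| = 50 + 39 − 38 = 51.00.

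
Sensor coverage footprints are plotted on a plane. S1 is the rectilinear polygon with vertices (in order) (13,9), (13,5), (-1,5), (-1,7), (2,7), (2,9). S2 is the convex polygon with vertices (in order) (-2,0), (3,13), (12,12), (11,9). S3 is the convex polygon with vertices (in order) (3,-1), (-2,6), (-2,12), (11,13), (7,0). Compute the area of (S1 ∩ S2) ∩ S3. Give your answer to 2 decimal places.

27.16

The region (S1 ∩ S2) ∩ S3 is the polygon with vertices (0.692,7), (2,7), (2,9), (9.769,9), (9.436,7.917), (5.222,5), (-0.077,5).
By the shoelace formula its area is 27.16.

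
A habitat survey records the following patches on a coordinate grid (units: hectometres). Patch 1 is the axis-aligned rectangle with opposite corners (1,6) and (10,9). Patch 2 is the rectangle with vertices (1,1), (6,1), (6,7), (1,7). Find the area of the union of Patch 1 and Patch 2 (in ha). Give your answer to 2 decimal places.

52.00

By inclusion–exclusion:
Individual areas: |Patch 1| = 27, |Patch 2| = 30.
|Patch 1∩Patch 2|: x∈[1,6], y∈[6,7] → 5·1 = 5.
|Patch 1 ∪ Patch 2| = 57 − 5 = 52.00.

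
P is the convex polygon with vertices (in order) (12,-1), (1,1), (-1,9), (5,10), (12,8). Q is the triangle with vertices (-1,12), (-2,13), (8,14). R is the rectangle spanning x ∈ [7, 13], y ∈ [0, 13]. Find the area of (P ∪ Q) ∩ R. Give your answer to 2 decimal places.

43.57

The region (P ∪ Q) ∩ R is the polygon with vertices (12,8), (12,0), (7,0), (7,9.429).
By the shoelace formula its area is 43.57.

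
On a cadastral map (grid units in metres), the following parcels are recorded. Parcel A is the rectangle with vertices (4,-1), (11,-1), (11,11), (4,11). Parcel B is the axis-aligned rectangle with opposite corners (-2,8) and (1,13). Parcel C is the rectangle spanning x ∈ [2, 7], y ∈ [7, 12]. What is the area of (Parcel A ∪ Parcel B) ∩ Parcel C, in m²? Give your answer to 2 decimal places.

12.00

The region (Parcel A ∪ Parcel B) ∩ Parcel C is the polygon with vertices (4,11), (7,11), (7,7), (4,7).
By the shoelace formula its area is 12.00.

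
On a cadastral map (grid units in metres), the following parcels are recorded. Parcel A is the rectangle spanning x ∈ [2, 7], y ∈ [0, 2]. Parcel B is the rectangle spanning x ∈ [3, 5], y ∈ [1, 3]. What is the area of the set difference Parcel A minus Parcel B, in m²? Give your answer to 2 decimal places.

|Parcel A∩Parcel B|: x∈[3,5], y∈[1,2] → 2·1 = 2.
|Parcel A| = 10.
|Parcel A ∖ Parcel B| = |Parcel A| − |Parcel A∩Parcel B| = 10 − 2 = 8.00.

8.00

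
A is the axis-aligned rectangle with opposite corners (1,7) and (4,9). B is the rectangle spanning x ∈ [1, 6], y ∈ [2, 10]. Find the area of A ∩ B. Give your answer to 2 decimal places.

6.00

|A∩B|: x∈[1,4], y∈[7,9] → 3·2 = 6.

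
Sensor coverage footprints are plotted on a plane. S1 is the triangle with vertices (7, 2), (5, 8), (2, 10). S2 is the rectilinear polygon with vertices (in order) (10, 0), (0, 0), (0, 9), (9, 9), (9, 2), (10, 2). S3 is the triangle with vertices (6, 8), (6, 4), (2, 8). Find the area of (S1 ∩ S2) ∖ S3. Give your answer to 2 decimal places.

2.15

|S1 ∩ S2| = 6.5625.
|(S1 ∩ S2) ∩ S3| = 4.4167.
|(S1 ∩ S2) ∖ S3| = 6.5625 − 4.4167 = 2.15.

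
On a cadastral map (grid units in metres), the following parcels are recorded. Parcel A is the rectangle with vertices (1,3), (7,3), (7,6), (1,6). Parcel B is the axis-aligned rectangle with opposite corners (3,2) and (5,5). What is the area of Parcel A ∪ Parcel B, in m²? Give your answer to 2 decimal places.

20.00

By inclusion–exclusion:
Individual areas: |Parcel A| = 18, |Parcel B| = 6.
|Parcel A∩Parcel B|: x∈[3,5], y∈[3,5] → 2·2 = 4.
|Parcel A ∪ Parcel B| = 24 − 4 = 20.00.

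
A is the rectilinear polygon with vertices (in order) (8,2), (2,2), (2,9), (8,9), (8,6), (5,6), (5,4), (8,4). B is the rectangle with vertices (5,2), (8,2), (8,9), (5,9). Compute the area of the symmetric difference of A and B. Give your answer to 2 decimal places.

27.00

|A| = 36, |B| = 21, |A∩B| = 15.
|A △ B| = |A| + |B| − 2·|A∩B| = 36 + 21 − 30 = 27.00.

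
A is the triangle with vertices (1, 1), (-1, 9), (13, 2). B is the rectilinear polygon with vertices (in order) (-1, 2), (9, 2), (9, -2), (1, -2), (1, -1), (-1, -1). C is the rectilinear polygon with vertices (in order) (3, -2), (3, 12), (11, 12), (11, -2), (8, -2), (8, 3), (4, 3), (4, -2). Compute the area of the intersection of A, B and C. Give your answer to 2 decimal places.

1.17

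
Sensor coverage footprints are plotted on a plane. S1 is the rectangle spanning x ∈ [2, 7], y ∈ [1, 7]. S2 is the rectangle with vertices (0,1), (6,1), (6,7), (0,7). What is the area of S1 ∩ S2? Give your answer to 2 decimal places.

|S1∩S2|: x∈[2,6], y∈[1,7] → 4·6 = 24.

24.00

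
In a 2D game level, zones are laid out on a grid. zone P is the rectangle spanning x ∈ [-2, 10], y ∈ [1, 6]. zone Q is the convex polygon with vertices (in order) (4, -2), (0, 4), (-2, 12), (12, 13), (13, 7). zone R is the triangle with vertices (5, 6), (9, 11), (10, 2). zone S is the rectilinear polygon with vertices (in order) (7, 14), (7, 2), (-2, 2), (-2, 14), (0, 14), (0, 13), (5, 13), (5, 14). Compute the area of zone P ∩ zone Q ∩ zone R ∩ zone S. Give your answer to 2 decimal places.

The intersection is the polygon with vertices (5,6), (7,6), (7,4.4).
By the shoelace formula its area is 1.60.

1.60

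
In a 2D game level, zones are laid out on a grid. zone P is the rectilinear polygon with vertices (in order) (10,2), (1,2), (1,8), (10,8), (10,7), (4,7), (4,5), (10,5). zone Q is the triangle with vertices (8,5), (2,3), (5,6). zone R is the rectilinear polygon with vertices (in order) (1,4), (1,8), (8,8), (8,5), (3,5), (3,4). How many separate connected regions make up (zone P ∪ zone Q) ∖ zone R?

(zone P ∪ zone Q) ∖ zone R splits into 2 disjoint pieces (area 25, area 2).

2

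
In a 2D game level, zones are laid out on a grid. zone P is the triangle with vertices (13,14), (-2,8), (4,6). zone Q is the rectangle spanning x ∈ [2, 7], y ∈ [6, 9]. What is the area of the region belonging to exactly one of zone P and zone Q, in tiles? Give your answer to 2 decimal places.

27.33

|zone P| = 33, |zone Q| = 15, |zone P∩zone Q| = 10.3333.
|zone P △ zone Q| = |zone P| + |zone Q| − 2·|zone P∩zone Q| = 33 + 15 − 20.6667 = 27.33.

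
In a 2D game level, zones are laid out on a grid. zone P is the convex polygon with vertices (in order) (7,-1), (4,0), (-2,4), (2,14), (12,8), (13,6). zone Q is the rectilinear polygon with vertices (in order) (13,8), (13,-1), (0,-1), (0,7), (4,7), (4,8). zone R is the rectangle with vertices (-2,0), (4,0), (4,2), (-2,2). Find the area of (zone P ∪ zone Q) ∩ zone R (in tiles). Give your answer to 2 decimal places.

8.00

The region (zone P ∪ zone Q) ∩ zone R is the polygon with vertices (0,2), (4,2), (4,0), (0,0).
By the shoelace formula its area is 8.00.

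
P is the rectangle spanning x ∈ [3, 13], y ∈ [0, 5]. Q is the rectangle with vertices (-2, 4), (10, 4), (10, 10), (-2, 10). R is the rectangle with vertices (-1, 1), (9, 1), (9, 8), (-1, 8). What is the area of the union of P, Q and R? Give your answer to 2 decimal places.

127.00

By inclusion–exclusion:
Individual areas: |P| = 50, |Q| = 72, |R| = 70.
|P∩Q|: x∈[3,10], y∈[4,5] → 7·1 = 7.
|P∩R|: x∈[3,9], y∈[1,5] → 6·4 = 24.
|Q∩R|: x∈[-1,9], y∈[4,8] → 10·4 = 40.
|P∩Q∩R| = 6.
|P ∪ Q ∪ R| = 192 − 71 + 6 = 127.00.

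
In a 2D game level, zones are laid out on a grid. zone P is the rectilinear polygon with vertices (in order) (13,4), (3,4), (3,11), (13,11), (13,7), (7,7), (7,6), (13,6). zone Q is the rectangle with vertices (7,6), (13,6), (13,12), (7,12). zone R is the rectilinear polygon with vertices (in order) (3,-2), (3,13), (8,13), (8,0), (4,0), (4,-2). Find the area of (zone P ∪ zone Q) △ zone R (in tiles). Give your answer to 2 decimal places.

71.00

|zone P ∪ zone Q| = 76.
|(zone P ∪ zone Q) ∩ zone R| = 36.
|(zone P ∪ zone Q) △ zone R| = 76 + 67 − 72 = 71.00.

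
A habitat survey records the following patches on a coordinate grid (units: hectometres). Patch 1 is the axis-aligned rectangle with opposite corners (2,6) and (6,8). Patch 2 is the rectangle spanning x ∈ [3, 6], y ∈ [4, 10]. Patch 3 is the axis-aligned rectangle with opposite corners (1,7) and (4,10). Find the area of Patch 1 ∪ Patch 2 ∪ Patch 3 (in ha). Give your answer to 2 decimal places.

25.00

By inclusion–exclusion:
Individual areas: |Patch 1| = 8, |Patch 2| = 18, |Patch 3| = 9.
|Patch 1∩Patch 2|: x∈[3,6], y∈[6,8] → 3·2 = 6.
|Patch 1∩Patch 3|: x∈[2,4], y∈[7,8] → 2·1 = 2.
|Patch 2∩Patch 3|: x∈[3,4], y∈[7,10] → 1·3 = 3.
|Patch 1∩Patch 2∩Patch 3| = 1.
|Patch 1 ∪ Patch 2 ∪ Patch 3| = 35 − 11 + 1 = 25.00.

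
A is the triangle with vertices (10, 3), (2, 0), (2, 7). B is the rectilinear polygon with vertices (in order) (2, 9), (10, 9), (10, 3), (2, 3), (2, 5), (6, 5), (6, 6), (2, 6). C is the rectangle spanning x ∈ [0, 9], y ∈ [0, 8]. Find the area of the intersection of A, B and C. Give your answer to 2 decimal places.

12.75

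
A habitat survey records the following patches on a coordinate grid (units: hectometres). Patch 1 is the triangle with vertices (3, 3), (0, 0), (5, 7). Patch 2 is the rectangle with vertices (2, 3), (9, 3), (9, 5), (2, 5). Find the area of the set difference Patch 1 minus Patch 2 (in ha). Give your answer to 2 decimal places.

1.71

|Patch 1| = 3, |Patch 1∩Patch 2| = 1.2857.
|Patch 1 ∖ Patch 2| = |Patch 1| − |Patch 1∩Patch 2| = 3 − 1.2857 = 1.71.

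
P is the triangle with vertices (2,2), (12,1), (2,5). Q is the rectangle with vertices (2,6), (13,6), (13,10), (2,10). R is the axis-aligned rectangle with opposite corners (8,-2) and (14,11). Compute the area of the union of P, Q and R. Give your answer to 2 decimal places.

114.60

By inclusion–exclusion:
Individual areas: |P| = 15, |Q| = 44, |R| = 78.
|P∩Q| = 0.
|P∩R| = 2.4.
|Q∩R|: x∈[8,13], y∈[6,10] → 5·4 = 20.
|P∩Q∩R| = 0.
|P ∪ Q ∪ R| = 137 − 22.4 + 0 = 114.60.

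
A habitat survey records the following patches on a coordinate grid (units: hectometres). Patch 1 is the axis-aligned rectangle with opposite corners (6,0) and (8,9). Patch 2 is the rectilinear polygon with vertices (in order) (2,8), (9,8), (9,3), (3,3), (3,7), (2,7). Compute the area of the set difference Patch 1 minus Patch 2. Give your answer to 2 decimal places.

8.00

|Patch 1| = 18, |Patch 1∩Patch 2| = 10.
|Patch 1 ∖ Patch 2| = |Patch 1| − |Patch 1∩Patch 2| = 18 − 10 = 8.00.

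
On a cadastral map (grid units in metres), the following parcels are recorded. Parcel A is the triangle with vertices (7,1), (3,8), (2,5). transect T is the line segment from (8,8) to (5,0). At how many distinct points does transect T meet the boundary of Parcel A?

2

The segment meets the boundary at (5.75,2), (6.019,2.717).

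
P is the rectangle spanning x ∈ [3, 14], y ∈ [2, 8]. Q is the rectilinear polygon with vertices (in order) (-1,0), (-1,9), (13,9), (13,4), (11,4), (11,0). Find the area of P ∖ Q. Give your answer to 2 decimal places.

|P| = 66, |P∩Q| = 56.
|P ∖ Q| = |P| − |P∩Q| = 66 − 56 = 10.00.

10.00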